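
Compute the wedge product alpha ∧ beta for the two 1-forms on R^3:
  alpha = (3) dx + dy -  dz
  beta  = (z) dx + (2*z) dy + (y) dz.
alpha ∧ beta = (5*z) dx ∧ dy + (3*y + z) dx ∧ dz + (y + 2*z) dy ∧ dz

Distribute the wedge, using dx_i ∧ dx_j = -dx_j ∧ dx_i and dx_i ∧ dx_i = 0. For each pair (i, j) with i < j, the coefficient of dx_i ∧ dx_j in alpha ∧ beta is (alpha_i * beta_j - alpha_j * beta_i). Collecting: alpha ∧ beta = (5*z) dx ∧ dy + (3*y + z) dx ∧ dz + (y + 2*z) dy ∧ dz.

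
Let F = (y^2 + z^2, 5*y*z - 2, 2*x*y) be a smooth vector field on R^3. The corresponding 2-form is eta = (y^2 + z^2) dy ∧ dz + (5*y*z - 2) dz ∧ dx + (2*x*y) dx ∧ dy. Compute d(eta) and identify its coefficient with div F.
d(eta) = (5*z) dx ∧ dy ∧ dz; div F = 5*z

For a 2-form in R^3 of the form above, applying d gives a 3-form with coefficient ∂P/∂x + ∂Q/∂y + ∂R/∂z:
  ∂P/∂x = 0
  ∂Q/∂y = 5*z
  ∂R/∂z = 0
Sum = 5*z, which is exactly div F.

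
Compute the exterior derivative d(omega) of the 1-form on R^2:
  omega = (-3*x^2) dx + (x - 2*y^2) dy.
d(omega) = (1) dx ∧ dy

For a 1-form omega = sum_i f_i dx_i, the exterior derivative is
  d(omega) = sum_{i < j} (∂f_j/∂x_i - ∂f_i/∂x_j) dx_i ∧ dx_j.
  coefficient of dx ∧ dy: ∂f_2/∂x - ∂f_1/∂y = ∂(x - 2*y^2)/∂x - ∂(-3*x^2)/∂y = 1
Assembling: d(omega) = (1) dx ∧ dy.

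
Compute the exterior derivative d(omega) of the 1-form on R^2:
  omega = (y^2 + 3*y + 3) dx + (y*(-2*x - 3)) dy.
d(omega) = (-4*y - 3) dx ∧ dy

For a 1-form omega = sum_i f_i dx_i, the exterior derivative is
  d(omega) = sum_{i < j} (∂f_j/∂x_i - ∂f_i/∂x_j) dx_i ∧ dx_j.
  coefficient of dx ∧ dy: ∂f_2/∂x - ∂f_1/∂y = ∂(y*(-2*x - 3))/∂x - ∂(y^2 + 3*y + 3)/∂y = -4*y - 3
Assembling: d(omega) = (-4*y - 3) dx ∧ dy.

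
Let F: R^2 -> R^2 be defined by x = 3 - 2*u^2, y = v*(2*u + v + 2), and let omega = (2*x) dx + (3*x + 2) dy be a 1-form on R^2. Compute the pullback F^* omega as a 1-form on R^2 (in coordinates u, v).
F^* omega = (16*u^3 - 12*u^2*v - 24*u + 22*v) du + (-12*u^3 - 12*u^2*v - 12*u^2 + 22*u + 22*v + 22) dv

Using F^*(f dg) = (f ∘ F) d(g ∘ F), substitute each coordinate x_i by F_i(u, v) in f_i, and replace dx_i by d F_i = (∂F_i/∂u) du + (∂F_i/∂v) dv.
  For the x component: f_1(F) = 6 - 4*u^2; d F_1 = (-4*u) du + (0) dv
  For the y component: f_2(F) = 11 - 6*u^2; d F_2 = (2*v) du + (2*u + 2*v + 2) dv
Combining and collecting du, dv coefficients:
  coeff of du: 16*u^3 - 12*u^2*v - 24*u + 22*v
  coeff of dv: -12*u^3 - 12*u^2*v - 12*u^2 + 22*u + 22*v + 22
F^* omega = (16*u^3 - 12*u^2*v - 24*u + 22*v) du + (-12*u^3 - 12*u^2*v - 12*u^2 + 22*u + 22*v + 22) dv.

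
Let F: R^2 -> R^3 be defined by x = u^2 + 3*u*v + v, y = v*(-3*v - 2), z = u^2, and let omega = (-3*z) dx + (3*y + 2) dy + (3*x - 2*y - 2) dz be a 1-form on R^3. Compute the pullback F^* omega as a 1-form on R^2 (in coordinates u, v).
F^* omega = (u*(9*u*v + 12*v^2 + 14*v - 4)) du + (-9*u^3 - 3*u^2 + 54*v^3 + 54*v^2 - 4) dv

Using F^*(f dg) = (f ∘ F) d(g ∘ F), substitute each coordinate x_i by F_i(u, v) in f_i, and replace dx_i by d F_i = (∂F_i/∂u) du + (∂F_i/∂v) dv.
  For the x component: f_1(F) = -3*u^2; d F_1 = (2*u + 3*v) du + (3*u + 1) dv
  For the y component: f_2(F) = -9*v^2 - 6*v + 2; d F_2 = (0) du + (-6*v - 2) dv
  For the z component: f_3(F) = 3*u^2 + 9*u*v + 6*v^2 + 7*v - 2; d F_3 = (2*u) du + (0) dv
Combining and collecting du, dv coefficients:
  coeff of du: u*(9*u*v + 12*v^2 + 14*v - 4)
  coeff of dv: -9*u^3 - 3*u^2 + 54*v^3 + 54*v^2 - 4
F^* omega = (u*(9*u*v + 12*v^2 + 14*v - 4)) du + (-9*u^3 - 3*u^2 + 54*v^3 + 54*v^2 - 4) dv.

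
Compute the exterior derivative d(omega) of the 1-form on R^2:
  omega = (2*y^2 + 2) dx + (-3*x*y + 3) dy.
d(omega) = (-7*y) dx ∧ dy

For a 1-form omega = sum_i f_i dx_i, the exterior derivative is
  d(omega) = sum_{i < j} (∂f_j/∂x_i - ∂f_i/∂x_j) dx_i ∧ dx_j.
  coefficient of dx ∧ dy: ∂f_2/∂x - ∂f_1/∂y = ∂(-3*x*y + 3)/∂x - ∂(2*y^2 + 2)/∂y = -7*y
Assembling: d(omega) = (-7*y) dx ∧ dy.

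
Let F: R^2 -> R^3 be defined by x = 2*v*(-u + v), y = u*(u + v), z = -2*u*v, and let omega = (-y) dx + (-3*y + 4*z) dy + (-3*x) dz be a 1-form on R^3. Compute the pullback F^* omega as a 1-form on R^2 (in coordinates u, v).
F^* omega = (-6*u^3 - 23*u^2*v - 21*u*v^2 + 12*v^3) du + (u*(-u^2 - 25*u*v + 8*v^2)) dv

Using F^*(f dg) = (f ∘ F) d(g ∘ F), substitute each coordinate x_i by F_i(u, v) in f_i, and replace dx_i by d F_i = (∂F_i/∂u) du + (∂F_i/∂v) dv.
  For the x component: f_1(F) = u*(-u - v); d F_1 = (-2*v) du + (-2*u + 4*v) dv
  For the y component: f_2(F) = u*(-3*u - 11*v); d F_2 = (2*u + v) du + (u) dv
  For the z component: f_3(F) = 6*v*(u - v); d F_3 = (-2*v) du + (-2*u) dv
Combining and collecting du, dv coefficients:
  coeff of du: -6*u^3 - 23*u^2*v - 21*u*v^2 + 12*v^3
  coeff of dv: u*(-u^2 - 25*u*v + 8*v^2)
F^* omega = (-6*u^3 - 23*u^2*v - 21*u*v^2 + 12*v^3) du + (u*(-u^2 - 25*u*v + 8*v^2)) dv.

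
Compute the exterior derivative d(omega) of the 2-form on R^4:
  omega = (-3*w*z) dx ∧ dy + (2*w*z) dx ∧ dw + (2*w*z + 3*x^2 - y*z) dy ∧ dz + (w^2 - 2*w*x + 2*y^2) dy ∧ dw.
d(omega) = (-3*w + 6*x) dx ∧ dy ∧ dz + (-2*w - 3*z) dx ∧ dy ∧ dw + (-2*w) dx ∧ dz ∧ dw + (2*z) dy ∧ dz ∧ dw

For a 2-form omega = sum_{i<j} g_{ij} dx_i ∧ dx_j, the exterior derivative is
  d(omega) = sum_{i<j} d(g_{ij}) ∧ dx_i ∧ dx_j = sum_{i<j, k} (∂g_{ij}/∂x_k) dx_k ∧ dx_i ∧ dx_j.
Expand each term, using dx_k ∧ dx_i ∧ dx_j = sgn(permutation) dx_{(a)} ∧ dx_{(b)} ∧ dx_{(c)} with (a < b < c) sorted:
  d(-3*w*z) includes (∂/∂z)(-3*w*z) dz = (-3*w) dz, which multiplied by dx ∧ dy gives (-3*w) dx ∧ dy ∧ dz
  d(-3*w*z) includes (∂/∂w)(-3*w*z) dw = (-3*z) dw, which multiplied by dx ∧ dy gives (-3*z) dx ∧ dy ∧ dw
  d(2*w*z) includes (∂/∂z)(2*w*z) dz = (2*w) dz, which multiplied by dx ∧ dw gives (-2*w) dx ∧ dz ∧ dw
  d(2*w*z + 3*x^2 - y*z) includes (∂/∂x)(2*w*z + 3*x^2 - y*z) dx = (6*x) dx, which multiplied by dy ∧ dz gives (6*x) dx ∧ dy ∧ dz
  d(2*w*z + 3*x^2 - y*z) includes (∂/∂w)(2*w*z + 3*x^2 - y*z) dw = (2*z) dw, which multiplied by dy ∧ dz gives (2*z) dy ∧ dz ∧ dw
  d(w^2 - 2*w*x + 2*y^2) includes (∂/∂x)(w^2 - 2*w*x + 2*y^2) dx = (-2*w) dx, which multiplied by dy ∧ dw gives (-2*w) dx ∧ dy ∧ dw
Collecting like 3-forms: d(omega) = (-3*w + 6*x) dx ∧ dy ∧ dz + (-2*w - 3*z) dx ∧ dy ∧ dw + (-2*w) dx ∧ dz ∧ dw + (2*z) dy ∧ dz ∧ dw.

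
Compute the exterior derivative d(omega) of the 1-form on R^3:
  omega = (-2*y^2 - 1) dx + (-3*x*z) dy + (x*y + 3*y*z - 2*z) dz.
d(omega) = (4*y - 3*z) dx ∧ dy + (y) dx ∧ dz + (4*x + 3*z) dy ∧ dz

For a 1-form omega = sum_i f_i dx_i, the exterior derivative is
  d(omega) = sum_{i < j} (∂f_j/∂x_i - ∂f_i/∂x_j) dx_i ∧ dx_j.
  coefficient of dx ∧ dy: ∂f_2/∂x - ∂f_1/∂y = ∂(-3*x*z)/∂x - ∂(-2*y^2 - 1)/∂y = 4*y - 3*z
  coefficient of dx ∧ dz: ∂f_3/∂x - ∂f_1/∂z = ∂(x*y + 3*y*z - 2*z)/∂x - ∂(-2*y^2 - 1)/∂z = y
  coefficient of dy ∧ dz: ∂f_3/∂y - ∂f_2/∂z = ∂(x*y + 3*y*z - 2*z)/∂y - ∂(-3*x*z)/∂z = 4*x + 3*z
Assembling: d(omega) = (4*y - 3*z) dx ∧ dy + (y) dx ∧ dz + (4*x + 3*z) dy ∧ dz.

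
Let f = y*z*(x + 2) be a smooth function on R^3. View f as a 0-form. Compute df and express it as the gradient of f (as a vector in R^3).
df = (y*z) dx + (z*(x + 2)) dy + (y*(x + 2)) dz; grad f = (y*z, z*(x + 2), y*(x + 2))

For a 0-form f, d f = (∂f/∂x) dx + (∂f/∂y) dy + (∂f/∂z) dz. The components of the vector representation are exactly the entries of grad f in Cartesian coordinates:
  ∂f/∂x = y*z
  ∂f/∂y = z*(x + 2)
  ∂f/∂z = y*(x + 2).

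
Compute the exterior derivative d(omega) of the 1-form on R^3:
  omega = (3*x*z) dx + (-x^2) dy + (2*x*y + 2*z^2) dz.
d(omega) = (-2*x) dx ∧ dy + (-3*x + 2*y) dx ∧ dz + (2*x) dy ∧ dz

For a 1-form omega = sum_i f_i dx_i, the exterior derivative is
  d(omega) = sum_{i < j} (∂f_j/∂x_i - ∂f_i/∂x_j) dx_i ∧ dx_j.
  coefficient of dx ∧ dy: ∂f_2/∂x - ∂f_1/∂y = ∂(-x^2)/∂x - ∂(3*x*z)/∂y = -2*x
  coefficient of dx ∧ dz: ∂f_3/∂x - ∂f_1/∂z = ∂(2*x*y + 2*z^2)/∂x - ∂(3*x*z)/∂z = -3*x + 2*y
  coefficient of dy ∧ dz: ∂f_3/∂y - ∂f_2/∂z = ∂(2*x*y + 2*z^2)/∂y - ∂(-x^2)/∂z = 2*x
Assembling: d(omega) = (-2*x) dx ∧ dy + (-3*x + 2*y) dx ∧ dz + (2*x) dy ∧ dz.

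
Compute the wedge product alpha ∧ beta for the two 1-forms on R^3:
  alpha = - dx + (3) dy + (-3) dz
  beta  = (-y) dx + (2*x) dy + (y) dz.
alpha ∧ beta = (-2*x + 3*y) dx ∧ dy + (-4*y) dx ∧ dz + (6*x + 3*y) dy ∧ dz

Distribute the wedge, using dx_i ∧ dx_j = -dx_j ∧ dx_i and dx_i ∧ dx_i = 0. For each pair (i, j) with i < j, the coefficient of dx_i ∧ dx_j in alpha ∧ beta is (alpha_i * beta_j - alpha_j * beta_i). Collecting: alpha ∧ beta = (-2*x + 3*y) dx ∧ dy + (-4*y) dx ∧ dz + (6*x + 3*y) dy ∧ dz.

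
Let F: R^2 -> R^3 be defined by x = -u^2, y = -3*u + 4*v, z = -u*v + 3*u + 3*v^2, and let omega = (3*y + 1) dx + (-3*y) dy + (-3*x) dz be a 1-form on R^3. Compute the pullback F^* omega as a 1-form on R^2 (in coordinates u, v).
F^* omega = (-3*u^2*v + 27*u^2 - 24*u*v - 29*u + 36*v) du + (-3*u^3 + 18*u^2*v + 36*u - 48*v) dv

Using F^*(f dg) = (f ∘ F) d(g ∘ F), substitute each coordinate x_i by F_i(u, v) in f_i, and replace dx_i by d F_i = (∂F_i/∂u) du + (∂F_i/∂v) dv.
  For the x component: f_1(F) = -9*u + 12*v + 1; d F_1 = (-2*u) du + (0) dv
  For the y component: f_2(F) = 9*u - 12*v; d F_2 = (-3) du + (4) dv
  For the z component: f_3(F) = 3*u^2; d F_3 = (3 - v) du + (-u + 6*v) dv
Combining and collecting du, dv coefficients:
  coeff of du: -3*u^2*v + 27*u^2 - 24*u*v - 29*u + 36*v
  coeff of dv: -3*u^3 + 18*u^2*v + 36*u - 48*v
F^* omega = (-3*u^2*v + 27*u^2 - 24*u*v - 29*u + 36*v) du + (-3*u^3 + 18*u^2*v + 36*u - 48*v) dv.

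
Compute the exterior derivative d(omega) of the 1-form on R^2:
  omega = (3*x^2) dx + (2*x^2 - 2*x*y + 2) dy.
d(omega) = (4*x - 2*y) dx ∧ dy

For a 1-form omega = sum_i f_i dx_i, the exterior derivative is
  d(omega) = sum_{i < j} (∂f_j/∂x_i - ∂f_i/∂x_j) dx_i ∧ dx_j.
  coefficient of dx ∧ dy: ∂f_2/∂x - ∂f_1/∂y = ∂(2*x^2 - 2*x*y + 2)/∂x - ∂(3*x^2)/∂y = 4*x - 2*y
Assembling: d(omega) = (4*x - 2*y) dx ∧ dy.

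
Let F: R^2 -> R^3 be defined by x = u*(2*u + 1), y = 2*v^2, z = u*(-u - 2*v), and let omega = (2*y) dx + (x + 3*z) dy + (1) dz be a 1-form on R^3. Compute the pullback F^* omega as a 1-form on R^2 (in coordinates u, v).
F^* omega = (16*u*v^2 - 2*u + 4*v^2 - 2*v) du + (2*u*(-2*u*v - 12*v^2 + 2*v - 1)) dv

Using F^*(f dg) = (f ∘ F) d(g ∘ F), substitute each coordinate x_i by F_i(u, v) in f_i, and replace dx_i by d F_i = (∂F_i/∂u) du + (∂F_i/∂v) dv.
  For the x component: f_1(F) = 4*v^2; d F_1 = (4*u + 1) du + (0) dv
  For the y component: f_2(F) = u*(-u - 6*v + 1); d F_2 = (0) du + (4*v) dv
  For the z component: f_3(F) = 1; d F_3 = (-2*u - 2*v) du + (-2*u) dv
Combining and collecting du, dv coefficients:
  coeff of du: 16*u*v^2 - 2*u + 4*v^2 - 2*v
  coeff of dv: 2*u*(-2*u*v - 12*v^2 + 2*v - 1)
F^* omega = (16*u*v^2 - 2*u + 4*v^2 - 2*v) du + (2*u*(-2*u*v - 12*v^2 + 2*v - 1)) dv.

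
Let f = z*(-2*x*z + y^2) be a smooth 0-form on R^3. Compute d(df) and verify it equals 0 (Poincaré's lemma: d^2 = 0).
d(df) = 0

Step 1: df = sum_i (∂f/∂x_i) dx_i = (-2*z^2) dx + (2*y*z) dy + (-4*x*z + y^2) dz.
Step 2: Apply d again. Using the 1-form formula, the coefficient of dx ∧ dy in d(df) is ∂^2 f/∂x ∂y - ∂^2 f/∂y ∂x = (0) - (0) = 0 (equality of mixed partials for smooth f).
Similarly for dx ∧ dz and dy ∧ dz — all coefficients vanish. So d(df) = 0.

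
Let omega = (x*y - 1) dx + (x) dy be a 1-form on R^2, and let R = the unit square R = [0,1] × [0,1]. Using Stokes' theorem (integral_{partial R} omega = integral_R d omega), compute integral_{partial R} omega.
integral_(partial R) omega = 1/2

Stokes: integral_partial_R omega = integral_R d omega with d omega = (∂Q/∂x - ∂P/∂y) dx ∧ dy.
  ∂Q/∂x = 1
  ∂P/∂y = x
  integrand = ∂Q/∂x - ∂P/∂y = 1 - x.
Integrating over R: integral_0^1 integral_0^1 (1 - x) dx dy = 1/2.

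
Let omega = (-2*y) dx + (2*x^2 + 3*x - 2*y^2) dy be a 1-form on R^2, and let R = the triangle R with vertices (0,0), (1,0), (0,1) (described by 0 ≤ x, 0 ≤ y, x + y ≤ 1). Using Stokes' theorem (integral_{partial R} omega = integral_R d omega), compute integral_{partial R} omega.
integral_(partial R) omega = 19/6

Stokes: integral_partial_R omega = integral_R d omega with d omega = (∂Q/∂x - ∂P/∂y) dx ∧ dy.
  ∂Q/∂x = 4*x + 3
  ∂P/∂y = -2
  integrand = ∂Q/∂x - ∂P/∂y = 4*x + 5.
Integrating over R: integral_0^1 integral_0^{1-x} (4*x + 5) dy dx = 19/6.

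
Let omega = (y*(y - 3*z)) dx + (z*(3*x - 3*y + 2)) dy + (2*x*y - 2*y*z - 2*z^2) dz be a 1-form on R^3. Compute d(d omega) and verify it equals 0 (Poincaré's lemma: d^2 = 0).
d(d omega) = 0

Step 1: d omega = sum_{i<j} (∂f_j/∂x_i - ∂f_i/∂x_j) dx_i ∧ dx_j:
  coeff of dx ∧ dy: -2*y + 6*z
  coeff of dx ∧ dz: 5*y
  coeff of dy ∧ dz: -x + 3*y - 2*z - 2
Step 2: Apply d again to each 2-form coefficient. The only possible 3-form in R^3 is dx ∧ dy ∧ dz, with coefficient
  ∂(coeff of dy∧dz)/∂x - ∂(coeff of dx∧dz)/∂y + ∂(coeff of dx∧dy)/∂z
  = ∂/∂x (-x + 3*y - 2*z - 2) - ∂/∂y (5*y) + ∂/∂z (-2*y + 6*z).
Each of these terms simplifies to sums of mixed partials that cancel in pairs. The result is 0 (by equality of mixed partials for smooth functions — Schwarz / Clairaut).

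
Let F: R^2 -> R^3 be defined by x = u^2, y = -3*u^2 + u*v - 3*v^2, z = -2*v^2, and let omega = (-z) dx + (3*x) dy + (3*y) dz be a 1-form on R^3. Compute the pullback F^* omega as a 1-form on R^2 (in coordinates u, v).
F^* omega = (u*(-18*u^2 + 3*u*v + 4*v^2)) du + (3*u^3 + 18*u^2*v - 12*u*v^2 + 36*v^3) dv

Using F^*(f dg) = (f ∘ F) d(g ∘ F), substitute each coordinate x_i by F_i(u, v) in f_i, and replace dx_i by d F_i = (∂F_i/∂u) du + (∂F_i/∂v) dv.
  For the x component: f_1(F) = 2*v^2; d F_1 = (2*u) du + (0) dv
  For the y component: f_2(F) = 3*u^2; d F_2 = (-6*u + v) du + (u - 6*v) dv
  For the z component: f_3(F) = -9*u^2 + 3*u*v - 9*v^2; d F_3 = (0) du + (-4*v) dv
Combining and collecting du, dv coefficients:
  coeff of du: u*(-18*u^2 + 3*u*v + 4*v^2)
  coeff of dv: 3*u^3 + 18*u^2*v - 12*u*v^2 + 36*v^3
F^* omega = (u*(-18*u^2 + 3*u*v + 4*v^2)) du + (3*u^3 + 18*u^2*v - 12*u*v^2 + 36*v^3) dv.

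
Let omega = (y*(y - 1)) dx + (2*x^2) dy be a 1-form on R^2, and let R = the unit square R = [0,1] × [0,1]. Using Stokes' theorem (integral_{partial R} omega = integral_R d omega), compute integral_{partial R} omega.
integral_(partial R) omega = 2

Stokes: integral_partial_R omega = integral_R d omega with d omega = (∂Q/∂x - ∂P/∂y) dx ∧ dy.
  ∂Q/∂x = 4*x
  ∂P/∂y = 2*y - 1
  integrand = ∂Q/∂x - ∂P/∂y = 4*x - 2*y + 1.
Integrating over R: integral_0^1 integral_0^1 (4*x - 2*y + 1) dx dy = 2.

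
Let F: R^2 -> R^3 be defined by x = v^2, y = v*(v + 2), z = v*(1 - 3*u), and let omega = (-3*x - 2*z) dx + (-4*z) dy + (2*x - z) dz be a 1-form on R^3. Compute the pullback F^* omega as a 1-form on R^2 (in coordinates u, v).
F^* omega = (v^2*(-9*u - 6*v + 3)) du + (v*(-9*u^2 + 30*u*v + 30*u - 6*v^2 - 10*v - 9)) dv

Using F^*(f dg) = (f ∘ F) d(g ∘ F), substitute each coordinate x_i by F_i(u, v) in f_i, and replace dx_i by d F_i = (∂F_i/∂u) du + (∂F_i/∂v) dv.
  For the x component: f_1(F) = v*(6*u - 3*v - 2); d F_1 = (0) du + (2*v) dv
  For the y component: f_2(F) = 4*v*(3*u - 1); d F_2 = (0) du + (2*v + 2) dv
  For the z component: f_3(F) = v*(3*u + 2*v - 1); d F_3 = (-3*v) du + (1 - 3*u) dv
Combining and collecting du, dv coefficients:
  coeff of du: v^2*(-9*u - 6*v + 3)
  coeff of dv: v*(-9*u^2 + 30*u*v + 30*u - 6*v^2 - 10*v - 9)
F^* omega = (v^2*(-9*u - 6*v + 3)) du + (v*(-9*u^2 + 30*u*v + 30*u - 6*v^2 - 10*v - 9)) dv.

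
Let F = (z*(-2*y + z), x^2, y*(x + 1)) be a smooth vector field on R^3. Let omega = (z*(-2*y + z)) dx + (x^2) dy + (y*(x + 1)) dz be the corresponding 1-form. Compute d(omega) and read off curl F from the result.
d(omega) = (x + 1) dy ∧ dz + (-3*y + 2*z) dz ∧ dx + (2*x + 2*z) dx ∧ dy; curl F = (x + 1, -3*y + 2*z, 2*x + 2*z)

d omega = sum_{i<j} (∂f_j/∂x_i - ∂f_i/∂x_j) dx_i ∧ dx_j. Under the identification (dy ∧ dz, dz ∧ dx, dx ∧ dy) ↔ (e_x, e_y, e_z), the coefficients are exactly the components of curl F. Compute:
  ∂R/∂y - ∂Q/∂z = (x + 1) - (0) = x + 1
  ∂P/∂z - ∂R/∂x = (-2*y + 2*z) - (y) = -3*y + 2*z
  ∂Q/∂x - ∂P/∂y = (2*x) - (-2*z) = 2*x + 2*z.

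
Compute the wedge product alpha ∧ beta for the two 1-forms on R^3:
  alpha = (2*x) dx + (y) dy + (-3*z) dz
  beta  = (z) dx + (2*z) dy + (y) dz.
alpha ∧ beta = (z*(4*x - y)) dx ∧ dy + (2*x*y + 3*z^2) dx ∧ dz + (y^2 + 6*z^2) dy ∧ dz

Distribute the wedge, using dx_i ∧ dx_j = -dx_j ∧ dx_i and dx_i ∧ dx_i = 0. For each pair (i, j) with i < j, the coefficient of dx_i ∧ dx_j in alpha ∧ beta is (alpha_i * beta_j - alpha_j * beta_i). Collecting: alpha ∧ beta = (z*(4*x - y)) dx ∧ dy + (2*x*y + 3*z^2) dx ∧ dz + (y^2 + 6*z^2) dy ∧ dz.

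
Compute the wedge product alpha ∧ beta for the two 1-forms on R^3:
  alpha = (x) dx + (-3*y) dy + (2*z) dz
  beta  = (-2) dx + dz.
alpha ∧ beta = (x + 4*z) dx ∧ dz + (-6*y) dx ∧ dy + (-3*y) dy ∧ dz

Distribute the wedge, using dx_i ∧ dx_j = -dx_j ∧ dx_i and dx_i ∧ dx_i = 0. For each pair (i, j) with i < j, the coefficient of dx_i ∧ dx_j in alpha ∧ beta is (alpha_i * beta_j - alpha_j * beta_i). Collecting: alpha ∧ beta = (x + 4*z) dx ∧ dz + (-6*y) dx ∧ dy + (-3*y) dy ∧ dz.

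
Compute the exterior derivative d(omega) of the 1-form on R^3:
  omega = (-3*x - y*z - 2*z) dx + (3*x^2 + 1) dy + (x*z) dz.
d(omega) = (6*x + z) dx ∧ dy + (y + z + 2) dx ∧ dz

For a 1-form omega = sum_i f_i dx_i, the exterior derivative is
  d(omega) = sum_{i < j} (∂f_j/∂x_i - ∂f_i/∂x_j) dx_i ∧ dx_j.
  coefficient of dx ∧ dy: ∂f_2/∂x - ∂f_1/∂y = ∂(3*x^2 + 1)/∂x - ∂(-3*x - y*z - 2*z)/∂y = 6*x + z
  coefficient of dx ∧ dz: ∂f_3/∂x - ∂f_1/∂z = ∂(x*z)/∂x - ∂(-3*x - y*z - 2*z)/∂z = y + z + 2
Assembling: d(omega) = (6*x + z) dx ∧ dy + (y + z + 2) dx ∧ dz.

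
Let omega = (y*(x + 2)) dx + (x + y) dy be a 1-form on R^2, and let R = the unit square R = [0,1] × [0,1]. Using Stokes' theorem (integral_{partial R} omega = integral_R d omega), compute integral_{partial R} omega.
integral_(partial R) omega = -3/2

Stokes: integral_partial_R omega = integral_R d omega with d omega = (∂Q/∂x - ∂P/∂y) dx ∧ dy.
  ∂Q/∂x = 1
  ∂P/∂y = x + 2
  integrand = ∂Q/∂x - ∂P/∂y = -x - 1.
Integrating over R: integral_0^1 integral_0^1 (-x - 1) dx dy = -3/2.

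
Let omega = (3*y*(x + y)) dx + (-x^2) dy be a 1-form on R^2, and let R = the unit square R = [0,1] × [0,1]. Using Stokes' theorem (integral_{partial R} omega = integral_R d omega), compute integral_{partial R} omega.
integral_(partial R) omega = -11/2

Stokes: integral_partial_R omega = integral_R d omega with d omega = (∂Q/∂x - ∂P/∂y) dx ∧ dy.
  ∂Q/∂x = -2*x
  ∂P/∂y = 3*x + 6*y
  integrand = ∂Q/∂x - ∂P/∂y = -5*x - 6*y.
Integrating over R: integral_0^1 integral_0^1 (-5*x - 6*y) dx dy = -11/2.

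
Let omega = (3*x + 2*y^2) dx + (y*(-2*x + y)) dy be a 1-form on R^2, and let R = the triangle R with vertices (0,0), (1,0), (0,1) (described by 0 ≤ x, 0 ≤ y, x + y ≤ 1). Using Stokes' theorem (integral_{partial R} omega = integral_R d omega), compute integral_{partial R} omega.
integral_(partial R) omega = -1

Stokes: integral_partial_R omega = integral_R d omega with d omega = (∂Q/∂x - ∂P/∂y) dx ∧ dy.
  ∂Q/∂x = -2*y
  ∂P/∂y = 4*y
  integrand = ∂Q/∂x - ∂P/∂y = -6*y.
Integrating over R: integral_0^1 integral_0^{1-x} (-6*y) dy dx = -1.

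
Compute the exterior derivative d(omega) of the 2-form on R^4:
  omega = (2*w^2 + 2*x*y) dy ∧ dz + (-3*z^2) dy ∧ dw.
d(omega) = (2*y) dx ∧ dy ∧ dz + (4*w + 6*z) dy ∧ dz ∧ dw

For a 2-form omega = sum_{i<j} g_{ij} dx_i ∧ dx_j, the exterior derivative is
  d(omega) = sum_{i<j} d(g_{ij}) ∧ dx_i ∧ dx_j = sum_{i<j, k} (∂g_{ij}/∂x_k) dx_k ∧ dx_i ∧ dx_j.
Expand each term, using dx_k ∧ dx_i ∧ dx_j = sgn(permutation) dx_{(a)} ∧ dx_{(b)} ∧ dx_{(c)} with (a < b < c) sorted:
  d(2*w^2 + 2*x*y) includes (∂/∂x)(2*w^2 + 2*x*y) dx = (2*y) dx, which multiplied by dy ∧ dz gives (2*y) dx ∧ dy ∧ dz
  d(2*w^2 + 2*x*y) includes (∂/∂w)(2*w^2 + 2*x*y) dw = (4*w) dw, which multiplied by dy ∧ dz gives (4*w) dy ∧ dz ∧ dw
  d(-3*z^2) includes (∂/∂z)(-3*z^2) dz = (-6*z) dz, which multiplied by dy ∧ dw gives (6*z) dy ∧ dz ∧ dw
Collecting like 3-forms: d(omega) = (2*y) dx ∧ dy ∧ dz + (4*w + 6*z) dy ∧ dz ∧ dw.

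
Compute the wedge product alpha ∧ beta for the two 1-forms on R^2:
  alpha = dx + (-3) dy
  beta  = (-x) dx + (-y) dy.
alpha ∧ beta = (-3*x - y) dx ∧ dy

Distribute the wedge, using dx_i ∧ dx_j = -dx_j ∧ dx_i and dx_i ∧ dx_i = 0. For each pair (i, j) with i < j, the coefficient of dx_i ∧ dx_j in alpha ∧ beta is (alpha_i * beta_j - alpha_j * beta_i). Collecting: alpha ∧ beta = (-3*x - y) dx ∧ dy.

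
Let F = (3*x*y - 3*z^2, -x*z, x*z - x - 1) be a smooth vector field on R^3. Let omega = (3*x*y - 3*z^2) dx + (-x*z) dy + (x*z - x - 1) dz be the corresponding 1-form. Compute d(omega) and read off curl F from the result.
d(omega) = (x) dy ∧ dz + (1 - 7*z) dz ∧ dx + (-3*x - z) dx ∧ dy; curl F = (x, 1 - 7*z, -3*x - z)

d omega = sum_{i<j} (∂f_j/∂x_i - ∂f_i/∂x_j) dx_i ∧ dx_j. Under the identification (dy ∧ dz, dz ∧ dx, dx ∧ dy) ↔ (e_x, e_y, e_z), the coefficients are exactly the components of curl F. Compute:
  ∂R/∂y - ∂Q/∂z = (0) - (-x) = x
  ∂P/∂z - ∂R/∂x = (-6*z) - (z - 1) = 1 - 7*z
  ∂Q/∂x - ∂P/∂y = (-z) - (3*x) = -3*x - z.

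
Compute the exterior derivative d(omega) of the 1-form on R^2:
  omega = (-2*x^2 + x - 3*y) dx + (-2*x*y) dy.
d(omega) = (3 - 2*y) dx ∧ dy

For a 1-form omega = sum_i f_i dx_i, the exterior derivative is
  d(omega) = sum_{i < j} (∂f_j/∂x_i - ∂f_i/∂x_j) dx_i ∧ dx_j.
  coefficient of dx ∧ dy: ∂f_2/∂x - ∂f_1/∂y = ∂(-2*x*y)/∂x - ∂(-2*x^2 + x - 3*y)/∂y = 3 - 2*y
Assembling: d(omega) = (3 - 2*y) dx ∧ dy.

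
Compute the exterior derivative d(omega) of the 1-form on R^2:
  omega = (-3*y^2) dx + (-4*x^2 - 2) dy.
d(omega) = (-8*x + 6*y) dx ∧ dy

For a 1-form omega = sum_i f_i dx_i, the exterior derivative is
  d(omega) = sum_{i < j} (∂f_j/∂x_i - ∂f_i/∂x_j) dx_i ∧ dx_j.
  coefficient of dx ∧ dy: ∂f_2/∂x - ∂f_1/∂y = ∂(-4*x^2 - 2)/∂x - ∂(-3*y^2)/∂y = -8*x + 6*y
Assembling: d(omega) = (-8*x + 6*y) dx ∧ dy.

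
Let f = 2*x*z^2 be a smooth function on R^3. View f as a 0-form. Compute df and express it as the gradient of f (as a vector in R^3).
df = (2*z^2) dx + (0) dy + (4*x*z) dz; grad f = (2*z^2, 0, 4*x*z)

For a 0-form f, d f = (∂f/∂x) dx + (∂f/∂y) dy + (∂f/∂z) dz. The components of the vector representation are exactly the entries of grad f in Cartesian coordinates:
  ∂f/∂x = 2*z^2
  ∂f/∂y = 0
  ∂f/∂z = 4*x*z.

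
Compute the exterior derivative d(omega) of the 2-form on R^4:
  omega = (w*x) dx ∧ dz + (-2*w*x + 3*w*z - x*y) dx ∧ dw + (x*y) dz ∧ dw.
d(omega) = (-3*w + x + y) dx ∧ dz ∧ dw + (x) dx ∧ dy ∧ dw + (x) dy ∧ dz ∧ dw

For a 2-form omega = sum_{i<j} g_{ij} dx_i ∧ dx_j, the exterior derivative is
  d(omega) = sum_{i<j} d(g_{ij}) ∧ dx_i ∧ dx_j = sum_{i<j, k} (∂g_{ij}/∂x_k) dx_k ∧ dx_i ∧ dx_j.
Expand each term, using dx_k ∧ dx_i ∧ dx_j = sgn(permutation) dx_{(a)} ∧ dx_{(b)} ∧ dx_{(c)} with (a < b < c) sorted:
  d(w*x) includes (∂/∂w)(w*x) dw = (x) dw, which multiplied by dx ∧ dz gives (x) dx ∧ dz ∧ dw
  d(-2*w*x + 3*w*z - x*y) includes (∂/∂y)(-2*w*x + 3*w*z - x*y) dy = (-x) dy, which multiplied by dx ∧ dw gives (x) dx ∧ dy ∧ dw
  d(-2*w*x + 3*w*z - x*y) includes (∂/∂z)(-2*w*x + 3*w*z - x*y) dz = (3*w) dz, which multiplied by dx ∧ dw gives (-3*w) dx ∧ dz ∧ dw
  d(x*y) includes (∂/∂x)(x*y) dx = (y) dx, which multiplied by dz ∧ dw gives (y) dx ∧ dz ∧ dw
  d(x*y) includes (∂/∂y)(x*y) dy = (x) dy, which multiplied by dz ∧ dw gives (x) dy ∧ dz ∧ dw
Collecting like 3-forms: d(omega) = (-3*w + x + y) dx ∧ dz ∧ dw + (x) dx ∧ dy ∧ dw + (x) dy ∧ dz ∧ dw.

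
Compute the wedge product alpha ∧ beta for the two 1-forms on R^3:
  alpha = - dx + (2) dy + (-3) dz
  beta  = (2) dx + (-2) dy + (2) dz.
alpha ∧ beta = (-2) dx ∧ dy + (4) dx ∧ dz + (-2) dy ∧ dz

Distribute the wedge, using dx_i ∧ dx_j = -dx_j ∧ dx_i and dx_i ∧ dx_i = 0. For each pair (i, j) with i < j, the coefficient of dx_i ∧ dx_j in alpha ∧ beta is (alpha_i * beta_j - alpha_j * beta_i). Collecting: alpha ∧ beta = (-2) dx ∧ dy + (4) dx ∧ dz + (-2) dy ∧ dz.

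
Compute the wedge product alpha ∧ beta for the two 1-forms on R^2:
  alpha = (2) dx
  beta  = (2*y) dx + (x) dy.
alpha ∧ beta = (2*x) dx ∧ dy

Distribute the wedge, using dx_i ∧ dx_j = -dx_j ∧ dx_i and dx_i ∧ dx_i = 0. For each pair (i, j) with i < j, the coefficient of dx_i ∧ dx_j in alpha ∧ beta is (alpha_i * beta_j - alpha_j * beta_i). Collecting: alpha ∧ beta = (2*x) dx ∧ dy.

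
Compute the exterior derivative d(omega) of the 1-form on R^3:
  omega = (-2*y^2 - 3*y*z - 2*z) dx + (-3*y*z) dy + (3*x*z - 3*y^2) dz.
d(omega) = (4*y + 3*z) dx ∧ dy + (3*y + 3*z + 2) dx ∧ dz + (-3*y) dy ∧ dz

For a 1-form omega = sum_i f_i dx_i, the exterior derivative is
  d(omega) = sum_{i < j} (∂f_j/∂x_i - ∂f_i/∂x_j) dx_i ∧ dx_j.
  coefficient of dx ∧ dy: ∂f_2/∂x - ∂f_1/∂y = ∂(-3*y*z)/∂x - ∂(-2*y^2 - 3*y*z - 2*z)/∂y = 4*y + 3*z
  coefficient of dx ∧ dz: ∂f_3/∂x - ∂f_1/∂z = ∂(3*x*z - 3*y^2)/∂x - ∂(-2*y^2 - 3*y*z - 2*z)/∂z = 3*y + 3*z + 2
  coefficient of dy ∧ dz: ∂f_3/∂y - ∂f_2/∂z = ∂(3*x*z - 3*y^2)/∂y - ∂(-3*y*z)/∂z = -3*y
Assembling: d(omega) = (4*y + 3*z) dx ∧ dy + (3*y + 3*z + 2) dx ∧ dz + (-3*y) dy ∧ dz.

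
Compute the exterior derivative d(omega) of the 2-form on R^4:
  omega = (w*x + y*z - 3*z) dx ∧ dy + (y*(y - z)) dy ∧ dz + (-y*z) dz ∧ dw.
d(omega) = (y - 3) dx ∧ dy ∧ dz + (x) dx ∧ dy ∧ dw + (-z) dy ∧ dz ∧ dw

For a 2-form omega = sum_{i<j} g_{ij} dx_i ∧ dx_j, the exterior derivative is
  d(omega) = sum_{i<j} d(g_{ij}) ∧ dx_i ∧ dx_j = sum_{i<j, k} (∂g_{ij}/∂x_k) dx_k ∧ dx_i ∧ dx_j.
Expand each term, using dx_k ∧ dx_i ∧ dx_j = sgn(permutation) dx_{(a)} ∧ dx_{(b)} ∧ dx_{(c)} with (a < b < c) sorted:
  d(w*x + y*z - 3*z) includes (∂/∂z)(w*x + y*z - 3*z) dz = (y - 3) dz, which multiplied by dx ∧ dy gives (y - 3) dx ∧ dy ∧ dz
  d(w*x + y*z - 3*z) includes (∂/∂w)(w*x + y*z - 3*z) dw = (x) dw, which multiplied by dx ∧ dy gives (x) dx ∧ dy ∧ dw
  d(-y*z) includes (∂/∂y)(-y*z) dy = (-z) dy, which multiplied by dz ∧ dw gives (-z) dy ∧ dz ∧ dw
Collecting like 3-forms: d(omega) = (y - 3) dx ∧ dy ∧ dz + (x) dx ∧ dy ∧ dw + (-z) dy ∧ dz ∧ dw.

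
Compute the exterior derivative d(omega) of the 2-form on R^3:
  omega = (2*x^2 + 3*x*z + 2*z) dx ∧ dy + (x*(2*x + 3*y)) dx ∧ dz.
d(omega) = (2) dx ∧ dy ∧ dz

For a 2-form omega = sum_{i<j} g_{ij} dx_i ∧ dx_j, the exterior derivative is
  d(omega) = sum_{i<j} d(g_{ij}) ∧ dx_i ∧ dx_j = sum_{i<j, k} (∂g_{ij}/∂x_k) dx_k ∧ dx_i ∧ dx_j.
Expand each term, using dx_k ∧ dx_i ∧ dx_j = sgn(permutation) dx_{(a)} ∧ dx_{(b)} ∧ dx_{(c)} with (a < b < c) sorted:
  d(2*x^2 + 3*x*z + 2*z) includes (∂/∂z)(2*x^2 + 3*x*z + 2*z) dz = (3*x + 2) dz, which multiplied by dx ∧ dy gives (3*x + 2) dx ∧ dy ∧ dz
  d(x*(2*x + 3*y)) includes (∂/∂y)(x*(2*x + 3*y)) dy = (3*x) dy, which multiplied by dx ∧ dz gives (-3*x) dx ∧ dy ∧ dz
Collecting like 3-forms: d(omega) = (2) dx ∧ dy ∧ dz.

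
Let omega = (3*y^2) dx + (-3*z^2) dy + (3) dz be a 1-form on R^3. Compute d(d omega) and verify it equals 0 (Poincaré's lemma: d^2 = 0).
d(d omega) = 0

Step 1: d omega = sum_{i<j} (∂f_j/∂x_i - ∂f_i/∂x_j) dx_i ∧ dx_j:
  coeff of dx ∧ dy: -6*y
  coeff of dx ∧ dz: 0
  coeff of dy ∧ dz: 6*z
Step 2: Apply d again to each 2-form coefficient. The only possible 3-form in R^3 is dx ∧ dy ∧ dz, with coefficient
  ∂(coeff of dy∧dz)/∂x - ∂(coeff of dx∧dz)/∂y + ∂(coeff of dx∧dy)/∂z
  = ∂/∂x (6*z) - ∂/∂y (0) + ∂/∂z (-6*y).
Each of these terms simplifies to sums of mixed partials that cancel in pairs. The result is 0 (by equality of mixed partials for smooth functions — Schwarz / Clairaut).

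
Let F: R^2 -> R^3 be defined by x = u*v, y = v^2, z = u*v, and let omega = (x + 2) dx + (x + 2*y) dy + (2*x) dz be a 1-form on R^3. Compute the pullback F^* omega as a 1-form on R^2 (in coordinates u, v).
F^* omega = (v*(3*u*v + 2)) du + (3*u^2*v + 2*u*v^2 + 2*u + 4*v^3) dv

Using F^*(f dg) = (f ∘ F) d(g ∘ F), substitute each coordinate x_i by F_i(u, v) in f_i, and replace dx_i by d F_i = (∂F_i/∂u) du + (∂F_i/∂v) dv.
  For the x component: f_1(F) = u*v + 2; d F_1 = (v) du + (u) dv
  For the y component: f_2(F) = v*(u + 2*v); d F_2 = (0) du + (2*v) dv
  For the z component: f_3(F) = 2*u*v; d F_3 = (v) du + (u) dv
Combining and collecting du, dv coefficients:
  coeff of du: v*(3*u*v + 2)
  coeff of dv: 3*u^2*v + 2*u*v^2 + 2*u + 4*v^3
F^* omega = (v*(3*u*v + 2)) du + (3*u^2*v + 2*u*v^2 + 2*u + 4*v^3) dv.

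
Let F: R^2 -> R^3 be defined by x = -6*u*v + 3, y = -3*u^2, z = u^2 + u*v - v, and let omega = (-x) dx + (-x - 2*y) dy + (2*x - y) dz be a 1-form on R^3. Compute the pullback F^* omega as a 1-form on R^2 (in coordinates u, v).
F^* omega = (-30*u^3 - 57*u^2*v - 48*u*v^2 + 30*u + 24*v) du + (3*u^3 - 48*u^2*v - 3*u^2 + 12*u*v + 24*u - 6) dv

Using F^*(f dg) = (f ∘ F) d(g ∘ F), substitute each coordinate x_i by F_i(u, v) in f_i, and replace dx_i by d F_i = (∂F_i/∂u) du + (∂F_i/∂v) dv.
  For the x component: f_1(F) = 6*u*v - 3; d F_1 = (-6*v) du + (-6*u) dv
  For the y component: f_2(F) = 6*u^2 + 6*u*v - 3; d F_2 = (-6*u) du + (0) dv
  For the z component: f_3(F) = 3*u^2 - 12*u*v + 6; d F_3 = (2*u + v) du + (u - 1) dv
Combining and collecting du, dv coefficients:
  coeff of du: -30*u^3 - 57*u^2*v - 48*u*v^2 + 30*u + 24*v
  coeff of dv: 3*u^3 - 48*u^2*v - 3*u^2 + 12*u*v + 24*u - 6
F^* omega = (-30*u^3 - 57*u^2*v - 48*u*v^2 + 30*u + 24*v) du + (3*u^3 - 48*u^2*v - 3*u^2 + 12*u*v + 24*u - 6) dv.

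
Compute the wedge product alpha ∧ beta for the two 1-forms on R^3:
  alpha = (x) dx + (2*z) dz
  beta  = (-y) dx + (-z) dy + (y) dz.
alpha ∧ beta = (-x*z) dx ∧ dy + (y*(x + 2*z)) dx ∧ dz + (2*z^2) dy ∧ dz

Distribute the wedge, using dx_i ∧ dx_j = -dx_j ∧ dx_i and dx_i ∧ dx_i = 0. For each pair (i, j) with i < j, the coefficient of dx_i ∧ dx_j in alpha ∧ beta is (alpha_i * beta_j - alpha_j * beta_i). Collecting: alpha ∧ beta = (-x*z) dx ∧ dy + (y*(x + 2*z)) dx ∧ dz + (2*z^2) dy ∧ dz.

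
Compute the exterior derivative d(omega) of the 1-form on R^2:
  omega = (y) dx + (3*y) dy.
d(omega) = (-1) dx ∧ dy

For a 1-form omega = sum_i f_i dx_i, the exterior derivative is
  d(omega) = sum_{i < j} (∂f_j/∂x_i - ∂f_i/∂x_j) dx_i ∧ dx_j.
  coefficient of dx ∧ dy: ∂f_2/∂x - ∂f_1/∂y = ∂(3*y)/∂x - ∂(y)/∂y = -1
Assembling: d(omega) = (-1) dx ∧ dy.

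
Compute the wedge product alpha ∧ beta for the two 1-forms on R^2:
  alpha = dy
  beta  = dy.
alpha ∧ beta = 0

Distribute the wedge, using dx_i ∧ dx_j = -dx_j ∧ dx_i and dx_i ∧ dx_i = 0. For each pair (i, j) with i < j, the coefficient of dx_i ∧ dx_j in alpha ∧ beta is (alpha_i * beta_j - alpha_j * beta_i). Collecting: alpha ∧ beta = 0.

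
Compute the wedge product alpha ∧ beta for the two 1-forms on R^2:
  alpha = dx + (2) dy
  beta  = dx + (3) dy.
alpha ∧ beta = (1) dx ∧ dy

Distribute the wedge, using dx_i ∧ dx_j = -dx_j ∧ dx_i and dx_i ∧ dx_i = 0. For each pair (i, j) with i < j, the coefficient of dx_i ∧ dx_j in alpha ∧ beta is (alpha_i * beta_j - alpha_j * beta_i). Collecting: alpha ∧ beta = (1) dx ∧ dy.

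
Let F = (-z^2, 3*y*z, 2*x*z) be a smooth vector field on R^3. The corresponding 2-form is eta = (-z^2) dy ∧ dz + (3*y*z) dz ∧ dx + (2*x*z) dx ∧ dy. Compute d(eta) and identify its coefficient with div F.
d(eta) = (2*x + 3*z) dx ∧ dy ∧ dz; div F = 2*x + 3*z

For a 2-form in R^3 of the form above, applying d gives a 3-form with coefficient ∂P/∂x + ∂Q/∂y + ∂R/∂z:
  ∂P/∂x = 0
  ∂Q/∂y = 3*z
  ∂R/∂z = 2*x
Sum = 2*x + 3*z, which is exactly div F.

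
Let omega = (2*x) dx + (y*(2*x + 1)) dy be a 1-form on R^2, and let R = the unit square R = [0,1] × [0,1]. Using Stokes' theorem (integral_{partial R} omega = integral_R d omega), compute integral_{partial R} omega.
integral_(partial R) omega = 1

Stokes: integral_partial_R omega = integral_R d omega with d omega = (∂Q/∂x - ∂P/∂y) dx ∧ dy.
  ∂Q/∂x = 2*y
  ∂P/∂y = 0
  integrand = ∂Q/∂x - ∂P/∂y = 2*y.
Integrating over R: integral_0^1 integral_0^1 (2*y) dx dy = 1.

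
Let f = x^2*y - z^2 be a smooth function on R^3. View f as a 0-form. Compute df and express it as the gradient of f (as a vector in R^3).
df = (2*x*y) dx + (x^2) dy + (-2*z) dz; grad f = (2*x*y, x^2, -2*z)

For a 0-form f, d f = (∂f/∂x) dx + (∂f/∂y) dy + (∂f/∂z) dz. The components of the vector representation are exactly the entries of grad f in Cartesian coordinates:
  ∂f/∂x = 2*x*y
  ∂f/∂y = x^2
  ∂f/∂z = -2*z.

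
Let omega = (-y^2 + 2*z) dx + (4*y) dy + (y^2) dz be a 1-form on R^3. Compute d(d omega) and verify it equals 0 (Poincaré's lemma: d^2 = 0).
d(d omega) = 0

Step 1: d omega = sum_{i<j} (∂f_j/∂x_i - ∂f_i/∂x_j) dx_i ∧ dx_j:
  coeff of dx ∧ dy: 2*y
  coeff of dx ∧ dz: -2
  coeff of dy ∧ dz: 2*y
Step 2: Apply d again to each 2-form coefficient. The only possible 3-form in R^3 is dx ∧ dy ∧ dz, with coefficient
  ∂(coeff of dy∧dz)/∂x - ∂(coeff of dx∧dz)/∂y + ∂(coeff of dx∧dy)/∂z
  = ∂/∂x (2*y) - ∂/∂y (-2) + ∂/∂z (2*y).
Each of these terms simplifies to sums of mixed partials that cancel in pairs. The result is 0 (by equality of mixed partials for smooth functions — Schwarz / Clairaut).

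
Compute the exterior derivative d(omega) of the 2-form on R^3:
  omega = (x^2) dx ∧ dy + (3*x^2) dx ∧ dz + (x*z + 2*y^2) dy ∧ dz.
d(omega) = (z) dx ∧ dy ∧ dz

For a 2-form omega = sum_{i<j} g_{ij} dx_i ∧ dx_j, the exterior derivative is
  d(omega) = sum_{i<j} d(g_{ij}) ∧ dx_i ∧ dx_j = sum_{i<j, k} (∂g_{ij}/∂x_k) dx_k ∧ dx_i ∧ dx_j.
Expand each term, using dx_k ∧ dx_i ∧ dx_j = sgn(permutation) dx_{(a)} ∧ dx_{(b)} ∧ dx_{(c)} with (a < b < c) sorted:
  d(x*z + 2*y^2) includes (∂/∂x)(x*z + 2*y^2) dx = (z) dx, which multiplied by dy ∧ dz gives (z) dx ∧ dy ∧ dz
Collecting like 3-forms: d(omega) = (z) dx ∧ dy ∧ dz.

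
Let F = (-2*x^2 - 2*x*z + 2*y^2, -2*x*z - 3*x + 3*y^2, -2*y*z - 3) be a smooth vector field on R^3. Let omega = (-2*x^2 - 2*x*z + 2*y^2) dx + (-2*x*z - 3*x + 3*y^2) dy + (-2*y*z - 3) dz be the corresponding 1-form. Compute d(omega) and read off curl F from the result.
d(omega) = (2*x - 2*z) dy ∧ dz + (-2*x) dz ∧ dx + (-4*y - 2*z - 3) dx ∧ dy; curl F = (2*x - 2*z, -2*x, -4*y - 2*z - 3)

d omega = sum_{i<j} (∂f_j/∂x_i - ∂f_i/∂x_j) dx_i ∧ dx_j. Under the identification (dy ∧ dz, dz ∧ dx, dx ∧ dy) ↔ (e_x, e_y, e_z), the coefficients are exactly the components of curl F. Compute:
  ∂R/∂y - ∂Q/∂z = (-2*z) - (-2*x) = 2*x - 2*z
  ∂P/∂z - ∂R/∂x = (-2*x) - (0) = -2*x
  ∂Q/∂x - ∂P/∂y = (-2*z - 3) - (4*y) = -4*y - 2*z - 3.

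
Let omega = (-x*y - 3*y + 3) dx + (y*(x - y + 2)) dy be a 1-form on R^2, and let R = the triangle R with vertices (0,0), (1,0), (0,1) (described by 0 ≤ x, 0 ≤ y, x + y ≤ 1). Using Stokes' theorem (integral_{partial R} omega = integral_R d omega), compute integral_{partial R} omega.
integral_(partial R) omega = 11/6

Stokes: integral_partial_R omega = integral_R d omega with d omega = (∂Q/∂x - ∂P/∂y) dx ∧ dy.
  ∂Q/∂x = y
  ∂P/∂y = -x - 3
  integrand = ∂Q/∂x - ∂P/∂y = x + y + 3.
Integrating over R: integral_0^1 integral_0^{1-x} (x + y + 3) dy dx = 11/6.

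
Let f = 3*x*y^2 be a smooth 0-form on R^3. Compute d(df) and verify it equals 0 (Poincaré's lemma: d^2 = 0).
d(df) = 0

Step 1: df = sum_i (∂f/∂x_i) dx_i = (3*y^2) dx + (6*x*y) dy + (0) dz.
Step 2: Apply d again. Using the 1-form formula, the coefficient of dx ∧ dy in d(df) is ∂^2 f/∂x ∂y - ∂^2 f/∂y ∂x = (6*y) - (6*y) = 0 (equality of mixed partials for smooth f).
Similarly for dx ∧ dz and dy ∧ dz — all coefficients vanish. So d(df) = 0.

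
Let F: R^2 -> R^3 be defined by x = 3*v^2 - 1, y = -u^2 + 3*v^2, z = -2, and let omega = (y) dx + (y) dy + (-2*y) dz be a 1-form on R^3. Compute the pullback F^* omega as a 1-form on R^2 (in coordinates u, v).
F^* omega = (2*u*(u^2 - 3*v^2)) du + (12*v*(-u^2 + 3*v^2)) dv

Using F^*(f dg) = (f ∘ F) d(g ∘ F), substitute each coordinate x_i by F_i(u, v) in f_i, and replace dx_i by d F_i = (∂F_i/∂u) du + (∂F_i/∂v) dv.
  For the x component: f_1(F) = -u^2 + 3*v^2; d F_1 = (0) du + (6*v) dv
  For the y component: f_2(F) = -u^2 + 3*v^2; d F_2 = (-2*u) du + (6*v) dv
  For the z component: f_3(F) = 2*u^2 - 6*v^2; d F_3 = (0) du + (0) dv
Combining and collecting du, dv coefficients:
  coeff of du: 2*u*(u^2 - 3*v^2)
  coeff of dv: 12*v*(-u^2 + 3*v^2)
F^* omega = (2*u*(u^2 - 3*v^2)) du + (12*v*(-u^2 + 3*v^2)) dv.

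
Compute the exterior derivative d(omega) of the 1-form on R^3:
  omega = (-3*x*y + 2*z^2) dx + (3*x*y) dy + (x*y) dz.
d(omega) = (3*x + 3*y) dx ∧ dy + (y - 4*z) dx ∧ dz + (x) dy ∧ dz

For a 1-form omega = sum_i f_i dx_i, the exterior derivative is
  d(omega) = sum_{i < j} (∂f_j/∂x_i - ∂f_i/∂x_j) dx_i ∧ dx_j.
  coefficient of dx ∧ dy: ∂f_2/∂x - ∂f_1/∂y = ∂(3*x*y)/∂x - ∂(-3*x*y + 2*z^2)/∂y = 3*x + 3*y
  coefficient of dx ∧ dz: ∂f_3/∂x - ∂f_1/∂z = ∂(x*y)/∂x - ∂(-3*x*y + 2*z^2)/∂z = y - 4*z
  coefficient of dy ∧ dz: ∂f_3/∂y - ∂f_2/∂z = ∂(x*y)/∂y - ∂(3*x*y)/∂z = x
Assembling: d(omega) = (3*x + 3*y) dx ∧ dy + (y - 4*z) dx ∧ dz + (x) dy ∧ dz.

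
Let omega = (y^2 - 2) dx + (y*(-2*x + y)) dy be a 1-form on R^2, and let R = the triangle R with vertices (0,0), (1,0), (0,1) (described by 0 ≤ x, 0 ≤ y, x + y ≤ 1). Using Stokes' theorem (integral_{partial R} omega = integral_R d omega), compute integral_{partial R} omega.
integral_(partial R) omega = -2/3

Stokes: integral_partial_R omega = integral_R d omega with d omega = (∂Q/∂x - ∂P/∂y) dx ∧ dy.
  ∂Q/∂x = -2*y
  ∂P/∂y = 2*y
  integrand = ∂Q/∂x - ∂P/∂y = -4*y.
Integrating over R: integral_0^1 integral_0^{1-x} (-4*y) dy dx = -2/3.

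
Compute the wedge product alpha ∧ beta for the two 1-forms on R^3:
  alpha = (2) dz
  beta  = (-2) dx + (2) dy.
alpha ∧ beta = (4) dx ∧ dz + (-4) dy ∧ dz

Distribute the wedge, using dx_i ∧ dx_j = -dx_j ∧ dx_i and dx_i ∧ dx_i = 0. For each pair (i, j) with i < j, the coefficient of dx_i ∧ dx_j in alpha ∧ beta is (alpha_i * beta_j - alpha_j * beta_i). Collecting: alpha ∧ beta = (4) dx ∧ dz + (-4) dy ∧ dz.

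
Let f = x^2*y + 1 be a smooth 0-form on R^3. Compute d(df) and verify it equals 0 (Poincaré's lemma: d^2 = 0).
d(df) = 0

Step 1: df = sum_i (∂f/∂x_i) dx_i = (2*x*y) dx + (x^2) dy + (0) dz.
Step 2: Apply d again. Using the 1-form formula, the coefficient of dx ∧ dy in d(df) is ∂^2 f/∂x ∂y - ∂^2 f/∂y ∂x = (2*x) - (2*x) = 0 (equality of mixed partials for smooth f).
Similarly for dx ∧ dz and dy ∧ dz — all coefficients vanish. So d(df) = 0.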